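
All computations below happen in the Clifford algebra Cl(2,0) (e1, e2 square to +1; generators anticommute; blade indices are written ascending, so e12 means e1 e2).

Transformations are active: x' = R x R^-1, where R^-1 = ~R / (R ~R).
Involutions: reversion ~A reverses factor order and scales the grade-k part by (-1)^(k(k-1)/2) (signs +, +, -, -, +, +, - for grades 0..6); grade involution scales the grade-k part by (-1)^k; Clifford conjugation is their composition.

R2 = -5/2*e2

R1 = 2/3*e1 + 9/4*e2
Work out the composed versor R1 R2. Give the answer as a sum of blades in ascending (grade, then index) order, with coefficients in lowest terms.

Distribute over the terms of R2 (each basis-blade product reordered to ascending indices, repeated generators contracted through their squares):
R1 (-5/2*e2) = -45/8 - 5/3*e12
Answer: -45/8 - 5/3*e12


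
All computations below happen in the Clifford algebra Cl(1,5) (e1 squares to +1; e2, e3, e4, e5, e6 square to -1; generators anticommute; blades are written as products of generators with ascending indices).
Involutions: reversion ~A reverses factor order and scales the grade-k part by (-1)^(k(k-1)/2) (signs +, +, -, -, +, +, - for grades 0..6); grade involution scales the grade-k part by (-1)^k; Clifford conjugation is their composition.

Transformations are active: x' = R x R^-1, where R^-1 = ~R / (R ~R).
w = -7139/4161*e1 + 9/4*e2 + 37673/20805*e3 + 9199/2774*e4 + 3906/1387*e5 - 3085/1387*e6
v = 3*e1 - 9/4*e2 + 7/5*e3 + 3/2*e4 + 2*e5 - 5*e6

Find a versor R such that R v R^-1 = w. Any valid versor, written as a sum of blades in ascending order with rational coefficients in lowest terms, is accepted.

Why this works: both vectors square to -11709/400, so q(v) = q(w) and R = v + w = 5344/4161*e1 + 13360/4161*e3 + 6680/1387*e4 + 6680/1387*e5 - 10020/1387*e6 carries v to w — its own direction survives, the complement (v - w)/2 flips.
Answer: 5344/4161*e1 + 13360/4161*e3 + 6680/1387*e4 + 6680/1387*e5 - 10020/1387*e6


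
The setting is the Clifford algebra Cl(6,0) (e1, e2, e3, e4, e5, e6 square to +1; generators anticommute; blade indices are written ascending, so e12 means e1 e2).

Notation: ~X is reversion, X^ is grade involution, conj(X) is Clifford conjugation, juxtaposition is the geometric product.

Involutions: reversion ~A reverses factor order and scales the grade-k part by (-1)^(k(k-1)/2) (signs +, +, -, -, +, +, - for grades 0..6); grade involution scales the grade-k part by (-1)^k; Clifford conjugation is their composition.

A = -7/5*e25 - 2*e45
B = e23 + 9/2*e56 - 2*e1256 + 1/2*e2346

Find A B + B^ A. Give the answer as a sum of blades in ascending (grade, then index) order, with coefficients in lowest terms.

first term: -14/5*e16 - 63/10*e26 - 7/5*e35 - 9*e46 + 4*e1246 - 2*e2345 + e2356 + 7/10*e3456
second term: -14/5*e16 + 63/10*e26 + 7/5*e35 + 9*e46 - 4*e1246 - 2*e2345 - e2356 - 7/10*e3456
Answer: -28/5*e16 - 4*e2345


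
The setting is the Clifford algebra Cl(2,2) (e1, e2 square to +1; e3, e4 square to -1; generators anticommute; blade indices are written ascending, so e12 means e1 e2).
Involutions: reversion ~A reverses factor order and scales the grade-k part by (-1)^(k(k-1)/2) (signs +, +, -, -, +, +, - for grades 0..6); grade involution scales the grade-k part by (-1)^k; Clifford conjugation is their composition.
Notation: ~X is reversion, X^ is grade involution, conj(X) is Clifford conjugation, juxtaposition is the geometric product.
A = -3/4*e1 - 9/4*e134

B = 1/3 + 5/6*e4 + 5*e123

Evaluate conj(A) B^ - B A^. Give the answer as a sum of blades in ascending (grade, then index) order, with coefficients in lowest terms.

first term: 1/4*e1 - 15/8*e13 - 5/8*e14 - 15/4*e23 + 45/4*e24 - 3/4*e134
second term: 1/4*e1 - 15/8*e13 - 5/8*e14 + 15/4*e23 - 45/4*e24 + 3/4*e134
Answer: -15/2*e23 + 45/2*e24 - 3/2*e134


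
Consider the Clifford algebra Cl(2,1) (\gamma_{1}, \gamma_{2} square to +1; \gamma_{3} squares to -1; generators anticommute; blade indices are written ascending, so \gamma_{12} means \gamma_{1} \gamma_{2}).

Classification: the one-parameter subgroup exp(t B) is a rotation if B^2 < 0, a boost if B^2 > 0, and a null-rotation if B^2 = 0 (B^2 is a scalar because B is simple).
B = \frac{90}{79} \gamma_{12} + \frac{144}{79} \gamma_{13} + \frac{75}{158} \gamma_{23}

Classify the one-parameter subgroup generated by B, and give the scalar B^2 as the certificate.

B^2 term by term: the squares give (\frac{90}{79})^2*(\gamma_{12})^2 + (\frac{144}{79})^2*(\gamma_{13})^2 + (\frac{75}{158})^2*(\gamma_{23})^2 = \frac{8100}{6241}*(-1) + \frac{20736}{6241}*(+1) + \frac{5625}{24964}*(+1) = \frac{9}{4} (each basis 2-blade squares to minus the product of its generators' squares); cross terms between blades sharing an index anticommute and cancel. So B^2 = \frac{9}{4}.
Answer: boost, certificate B^2 = \frac{9}{4}. The scalar \frac{9}{4} is the complete invariant here: its sign names the subgroup type.


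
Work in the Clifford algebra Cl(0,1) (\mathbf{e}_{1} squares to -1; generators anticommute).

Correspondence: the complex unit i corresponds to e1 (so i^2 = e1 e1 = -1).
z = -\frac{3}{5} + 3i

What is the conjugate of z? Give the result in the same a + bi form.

In blades: z = -\frac{3}{5} + 3 e_{1}.
Conjugation here is Clifford conjugation: the scalar is fixed and the grade-1 and grade-2 blades all flip sign, giving -\frac{3}{5} - 3 e_{1}; translating back:
Answer: -\frac{3}{5} - 3i


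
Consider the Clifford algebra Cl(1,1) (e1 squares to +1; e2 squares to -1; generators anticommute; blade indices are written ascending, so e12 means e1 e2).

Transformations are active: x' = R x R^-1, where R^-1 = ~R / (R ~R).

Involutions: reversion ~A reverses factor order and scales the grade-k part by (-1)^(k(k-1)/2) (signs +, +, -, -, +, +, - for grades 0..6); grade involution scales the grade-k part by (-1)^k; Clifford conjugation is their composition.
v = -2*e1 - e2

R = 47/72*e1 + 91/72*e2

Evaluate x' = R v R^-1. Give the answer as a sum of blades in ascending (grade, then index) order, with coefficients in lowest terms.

~R = 47/72*e1 + 91/72*e2, and R ~R = -253/216, so R^-1 = ~R / (-253/216).
R v = -1/24 + 15/8*e12
Answer: 2071/1012*e1 + 1103/1012*e2


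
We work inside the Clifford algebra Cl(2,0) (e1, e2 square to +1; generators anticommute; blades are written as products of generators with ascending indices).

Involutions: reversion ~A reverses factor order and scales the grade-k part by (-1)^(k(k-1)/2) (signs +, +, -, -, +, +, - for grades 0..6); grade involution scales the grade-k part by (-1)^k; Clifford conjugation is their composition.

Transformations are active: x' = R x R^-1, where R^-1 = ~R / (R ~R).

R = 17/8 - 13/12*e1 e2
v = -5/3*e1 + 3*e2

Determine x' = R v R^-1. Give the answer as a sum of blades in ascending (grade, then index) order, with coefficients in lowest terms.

~R = 17/8 + 13/12*e1 e2, and R ~R = 3277/576, so R^-1 = ~R / (3277/576).
R v = -163/24*e1 + 329/72*e2
Answer: -33493/9831*e1 + 1355/3277*e2


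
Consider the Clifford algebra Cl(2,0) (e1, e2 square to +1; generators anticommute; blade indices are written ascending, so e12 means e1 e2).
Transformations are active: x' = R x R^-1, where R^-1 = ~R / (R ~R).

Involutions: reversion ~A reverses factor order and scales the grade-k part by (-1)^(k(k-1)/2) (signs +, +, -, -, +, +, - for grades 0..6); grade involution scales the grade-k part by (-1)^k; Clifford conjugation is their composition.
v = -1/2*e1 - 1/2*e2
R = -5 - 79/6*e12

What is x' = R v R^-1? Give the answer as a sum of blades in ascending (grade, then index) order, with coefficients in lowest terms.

~R = -5 + 79/6*e12, and R ~R = 7141/36, so R^-1 = ~R / (7141/36).
R v = 109/12*e1 - 49/12*e2
Answer: 601/14282*e1 + 10081/14282*e2


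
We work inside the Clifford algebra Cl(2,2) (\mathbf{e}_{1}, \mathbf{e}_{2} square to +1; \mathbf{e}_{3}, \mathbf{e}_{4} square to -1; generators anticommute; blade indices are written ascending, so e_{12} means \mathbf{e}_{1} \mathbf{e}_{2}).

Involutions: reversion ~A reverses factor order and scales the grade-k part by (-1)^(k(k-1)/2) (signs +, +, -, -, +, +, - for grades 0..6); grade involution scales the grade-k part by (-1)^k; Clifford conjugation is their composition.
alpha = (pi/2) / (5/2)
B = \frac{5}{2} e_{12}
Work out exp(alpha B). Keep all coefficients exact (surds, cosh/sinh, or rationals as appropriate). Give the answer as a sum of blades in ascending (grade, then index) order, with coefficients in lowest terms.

B^2 = (\frac{5}{2})^2*(e_{12})^2 = \frac{25}{4}*(-1) = -\frac{25}{4} (a basis 2-blade squares to minus the product of its generators' squares).
B^2 = -\frac{25}{4} — a negative square means the series sums to a rotation: l = \frac{5}{2}, alpha*l = \frac{\pi}{2}, so exp(alpha B) = cos(\frac{\pi}{2}) + (sin(\frac{\pi}{2})/(\frac{5}{2}))*B = 0 + (\frac{2}{5})*B.
Answer: e_{12}


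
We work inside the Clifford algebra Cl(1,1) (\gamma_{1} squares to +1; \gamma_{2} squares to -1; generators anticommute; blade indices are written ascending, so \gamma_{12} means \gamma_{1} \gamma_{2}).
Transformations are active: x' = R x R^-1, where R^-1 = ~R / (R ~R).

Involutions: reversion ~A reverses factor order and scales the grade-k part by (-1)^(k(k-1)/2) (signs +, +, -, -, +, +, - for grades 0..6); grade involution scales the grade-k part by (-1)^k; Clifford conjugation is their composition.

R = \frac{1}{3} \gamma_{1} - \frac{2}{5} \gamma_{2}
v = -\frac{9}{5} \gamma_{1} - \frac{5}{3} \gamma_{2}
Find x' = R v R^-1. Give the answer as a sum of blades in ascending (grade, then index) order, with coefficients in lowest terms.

~R = \frac{1}{3} \gamma_{1} - \frac{2}{5} \gamma_{2}, and R ~R = -\frac{11}{225}, so R^-1 = ~R / (-\frac{11}{225}).
R v = -\frac{19}{15} - \frac{287}{225} \gamma_{12}
Answer: \frac{1049}{55} \gamma_{1} - \frac{629}{33} \gamma_{2}


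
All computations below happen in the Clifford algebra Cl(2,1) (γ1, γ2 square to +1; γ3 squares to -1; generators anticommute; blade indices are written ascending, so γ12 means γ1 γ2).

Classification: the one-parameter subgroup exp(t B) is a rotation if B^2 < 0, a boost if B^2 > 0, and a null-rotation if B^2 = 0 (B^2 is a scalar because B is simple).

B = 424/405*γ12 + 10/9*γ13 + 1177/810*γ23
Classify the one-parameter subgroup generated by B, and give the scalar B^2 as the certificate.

B^2 term by term: the squares give (424/405)^2*(γ12)^2 + (10/9)^2*(γ13)^2 + (1177/810)^2*(γ23)^2 = 179776/164025*(-1) + 100/81*(+1) + 1385329/656100*(+1) = 9/4 (each basis 2-blade squares to minus the product of its generators' squares); cross terms between blades sharing an index anticommute and cancel. So B^2 = 9/4.
Answer: boost, certificate B^2 = 9/4. Because 9/4 is invariant under every versor sandwich, the classification follows from its sign alone.


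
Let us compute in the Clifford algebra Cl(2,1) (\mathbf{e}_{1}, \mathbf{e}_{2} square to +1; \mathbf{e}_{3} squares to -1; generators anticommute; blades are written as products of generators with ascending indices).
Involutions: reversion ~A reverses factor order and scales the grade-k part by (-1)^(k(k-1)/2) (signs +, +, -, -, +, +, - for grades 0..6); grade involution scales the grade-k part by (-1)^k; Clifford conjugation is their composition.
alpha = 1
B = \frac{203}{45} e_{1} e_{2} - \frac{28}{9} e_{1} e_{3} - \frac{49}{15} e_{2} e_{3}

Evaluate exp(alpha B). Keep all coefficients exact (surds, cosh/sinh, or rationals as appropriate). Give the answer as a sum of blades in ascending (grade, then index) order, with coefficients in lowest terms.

B^2 term by term: the squares give (\frac{203}{45})^2*(e_{1} e_{2})^2 + (-\frac{28}{9})^2*(e_{1} e_{3})^2 + (-\frac{49}{15})^2*(e_{2} e_{3})^2 = \frac{41209}{2025}*(-1) + \frac{784}{81}*(+1) + \frac{2401}{225}*(+1) = 0 (each basis 2-blade squares to minus the product of its generators' squares); cross terms between blades sharing an index anticommute and cancel. So B^2 = 0.
B^2 = 0, so the series closes: exp(alpha B) = 1 + alpha B (parabolic case).
Answer: 1 + \frac{203}{45} e_{1} e_{2} - \frac{28}{9} e_{1} e_{3} - \frac{49}{15} e_{2} e_{3}


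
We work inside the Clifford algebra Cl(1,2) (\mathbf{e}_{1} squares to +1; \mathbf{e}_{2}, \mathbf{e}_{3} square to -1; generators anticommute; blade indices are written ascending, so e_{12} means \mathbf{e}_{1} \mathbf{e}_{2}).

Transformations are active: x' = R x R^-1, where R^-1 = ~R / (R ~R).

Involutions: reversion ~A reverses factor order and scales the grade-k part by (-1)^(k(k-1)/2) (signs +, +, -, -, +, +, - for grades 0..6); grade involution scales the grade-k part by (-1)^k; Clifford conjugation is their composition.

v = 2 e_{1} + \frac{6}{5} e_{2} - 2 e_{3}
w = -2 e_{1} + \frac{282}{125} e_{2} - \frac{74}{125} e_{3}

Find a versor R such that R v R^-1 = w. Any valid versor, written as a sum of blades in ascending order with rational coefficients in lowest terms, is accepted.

Key observation: q(v) = q(w) = -\frac{36}{25} (sandwiches preserve the norm), so R = v + w = \frac{432}{125} e_{2} - \frac{324}{125} e_{3} works whenever it is invertible — the component of v along it is kept and (v - w)/2 reverses, sending v to w.
Answer: \frac{432}{125} e_{2} - \frac{324}{125} e_{3}


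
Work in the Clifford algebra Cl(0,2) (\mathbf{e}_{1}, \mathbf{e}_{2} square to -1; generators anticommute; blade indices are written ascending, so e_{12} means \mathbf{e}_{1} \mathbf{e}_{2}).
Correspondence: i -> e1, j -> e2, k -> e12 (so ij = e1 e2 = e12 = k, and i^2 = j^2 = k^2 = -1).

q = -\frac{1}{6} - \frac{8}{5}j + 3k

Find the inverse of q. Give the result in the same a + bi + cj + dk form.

In blades: q = -\frac{1}{6} - \frac{8}{5} e_{2} + 3 e_{12}.
With qbar = -\frac{1}{6} + \frac{8}{5} e_{2} - 3 e_{12} (scalar fixed, mapped units negated), q qbar = \frac{10429}{900} (the sum of squared coefficients), so q^-1 = qbar / (\frac{10429}{900}) = -\frac{150}{10429} + \frac{1440}{10429} e_{2} - \frac{2700}{10429} e_{12}; translating back:
Answer: -\frac{150}{10429} + \frac{1440}{10429}j - \frac{2700}{10429}k


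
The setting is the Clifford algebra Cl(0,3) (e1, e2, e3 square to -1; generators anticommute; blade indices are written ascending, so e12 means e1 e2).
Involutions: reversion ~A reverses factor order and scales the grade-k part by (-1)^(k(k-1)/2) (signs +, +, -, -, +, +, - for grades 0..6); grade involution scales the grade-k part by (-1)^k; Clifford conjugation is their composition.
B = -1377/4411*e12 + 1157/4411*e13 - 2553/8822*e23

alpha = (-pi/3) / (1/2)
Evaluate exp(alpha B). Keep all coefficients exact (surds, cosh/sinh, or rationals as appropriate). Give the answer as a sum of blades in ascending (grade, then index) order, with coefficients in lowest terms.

B^2 term by term: the squares give (-1377/4411)^2*(e12)^2 + (1157/4411)^2*(e13)^2 + (-2553/8822)^2*(e23)^2 = 1896129/19456921*(-1) + 1338649/19456921*(-1) + 6517809/77827684*(-1) = -1/4 (each basis 2-blade squares to minus the product of its generators' squares); cross terms between blades sharing an index anticommute and cancel. So B^2 = -1/4.
B^2 = -1/4 — the series telescopes trigonometrically here: l = 1/2, alpha*l = -pi/3, so exp(alpha B) = cos(-pi/3) + (sin(-pi/3)/(1/2))*B = 1/2 + (-sqrt(3))*B.
Answer: 1/2 + 1377*sqrt(3)/4411*e12 - 1157*sqrt(3)/4411*e13 + 2553*sqrt(3)/8822*e23


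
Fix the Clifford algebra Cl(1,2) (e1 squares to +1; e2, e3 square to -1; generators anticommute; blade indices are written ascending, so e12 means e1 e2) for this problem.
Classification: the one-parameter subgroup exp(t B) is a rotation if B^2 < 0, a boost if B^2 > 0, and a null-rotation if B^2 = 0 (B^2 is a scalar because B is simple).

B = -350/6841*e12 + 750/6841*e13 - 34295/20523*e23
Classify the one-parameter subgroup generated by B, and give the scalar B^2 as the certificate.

B^2 term by term: the squares give (-350/6841)^2*(e12)^2 + (750/6841)^2*(e13)^2 + (-34295/20523)^2*(e23)^2 = 122500/46799281*(+1) + 562500/46799281*(+1) + 1176147025/421193529*(-1) = -25/9 (each basis 2-blade squares to minus the product of its generators' squares); cross terms between blades sharing an index anticommute and cancel. So B^2 = -25/9.
Answer: rotation, certificate B^2 = -25/9. Certificate logic: -25/9 is a conjugation-invariant scalar, so its sign fixes rotation versus boost versus null-rotation outright.


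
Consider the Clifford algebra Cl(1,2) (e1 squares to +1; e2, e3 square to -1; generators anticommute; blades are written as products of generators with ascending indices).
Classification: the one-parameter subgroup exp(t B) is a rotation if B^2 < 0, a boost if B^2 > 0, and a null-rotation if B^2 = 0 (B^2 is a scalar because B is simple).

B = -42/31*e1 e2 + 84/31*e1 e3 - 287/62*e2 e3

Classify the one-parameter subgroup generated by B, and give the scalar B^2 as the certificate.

B^2 term by term: the squares give (-42/31)^2*(e1 e2)^2 + (84/31)^2*(e1 e3)^2 + (-287/62)^2*(e2 e3)^2 = 1764/961*(+1) + 7056/961*(+1) + 82369/3844*(-1) = -49/4 (each basis 2-blade squares to minus the product of its generators' squares); cross terms between blades sharing an index anticommute and cancel. So B^2 = -49/4.
Answer: rotation, certificate B^2 = -49/4. Certificate logic: -49/4 is a conjugation-invariant scalar, so its sign fixes rotation versus boost versus null-rotation outright.


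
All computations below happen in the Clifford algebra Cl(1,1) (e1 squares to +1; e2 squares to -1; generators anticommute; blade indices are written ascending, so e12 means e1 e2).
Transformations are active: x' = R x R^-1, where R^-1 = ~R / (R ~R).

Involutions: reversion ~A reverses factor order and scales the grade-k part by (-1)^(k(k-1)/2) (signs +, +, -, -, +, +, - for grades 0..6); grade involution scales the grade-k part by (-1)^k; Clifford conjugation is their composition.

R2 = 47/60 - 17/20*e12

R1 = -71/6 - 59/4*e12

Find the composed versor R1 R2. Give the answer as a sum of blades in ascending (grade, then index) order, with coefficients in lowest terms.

Distribute over the terms of R1 (each basis-blade product reordered to ascending indices, repeated generators contracted through their squares):
(-71/6) R2 = -3337/360 + 1207/120*e12
(-59/4*e12) R2 = 1003/80 - 2773/240*e12
Summing the partial products and collecting blades:
Answer: 2353/720 - 359/240*e12


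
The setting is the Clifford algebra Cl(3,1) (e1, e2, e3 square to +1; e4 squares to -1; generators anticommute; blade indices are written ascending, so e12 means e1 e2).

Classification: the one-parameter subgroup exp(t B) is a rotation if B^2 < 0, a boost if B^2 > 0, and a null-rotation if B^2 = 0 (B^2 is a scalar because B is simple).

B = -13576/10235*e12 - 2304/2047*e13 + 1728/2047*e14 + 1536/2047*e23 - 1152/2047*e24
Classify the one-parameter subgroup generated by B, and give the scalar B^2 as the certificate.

B^2 term by term: the squares give (-13576/10235)^2*(e12)^2 + (-2304/2047)^2*(e13)^2 + (1728/2047)^2*(e14)^2 + (1536/2047)^2*(e23)^2 + (-1152/2047)^2*(e24)^2 = 184307776/104755225*(-1) + 5308416/4190209*(-1) + 2985984/4190209*(+1) + 2359296/4190209*(-1) + 1327104/4190209*(+1) = -64/25 (each basis 2-blade squares to minus the product of its generators' squares); cross terms between blades sharing an index anticommute and cancel; the commuting (index-disjoint) pairs give grade-4 terms 2*c*c'*(blade product), which cancel blade by blade — e1234: -5308416/4190209 + 5308416/4190209 = 0 — confirming B is simple. So B^2 = -64/25.
Answer: rotation, certificate B^2 = -64/25. Why this suffices: the scalar -64/25 survives any versor conjugation, so its sign alone determines the class however B is presented.


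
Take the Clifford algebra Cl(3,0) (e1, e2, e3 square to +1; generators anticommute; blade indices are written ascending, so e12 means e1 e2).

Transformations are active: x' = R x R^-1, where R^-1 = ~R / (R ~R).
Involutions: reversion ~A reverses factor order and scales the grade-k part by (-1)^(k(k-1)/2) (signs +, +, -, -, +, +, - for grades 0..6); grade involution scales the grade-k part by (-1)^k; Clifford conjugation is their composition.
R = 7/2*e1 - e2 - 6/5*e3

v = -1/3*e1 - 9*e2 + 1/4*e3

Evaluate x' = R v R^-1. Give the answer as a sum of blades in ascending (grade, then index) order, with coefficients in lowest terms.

~R = 7/2*e1 - e2 - 6/5*e3, and R ~R = 1469/100, so R^-1 = ~R / (1469/100).
R v = 113/15 - 191/6*e12 + 19/40*e13 - 221/20*e23
Answer: 51/13*e1 + 311/39*e2 - 77/52*e3


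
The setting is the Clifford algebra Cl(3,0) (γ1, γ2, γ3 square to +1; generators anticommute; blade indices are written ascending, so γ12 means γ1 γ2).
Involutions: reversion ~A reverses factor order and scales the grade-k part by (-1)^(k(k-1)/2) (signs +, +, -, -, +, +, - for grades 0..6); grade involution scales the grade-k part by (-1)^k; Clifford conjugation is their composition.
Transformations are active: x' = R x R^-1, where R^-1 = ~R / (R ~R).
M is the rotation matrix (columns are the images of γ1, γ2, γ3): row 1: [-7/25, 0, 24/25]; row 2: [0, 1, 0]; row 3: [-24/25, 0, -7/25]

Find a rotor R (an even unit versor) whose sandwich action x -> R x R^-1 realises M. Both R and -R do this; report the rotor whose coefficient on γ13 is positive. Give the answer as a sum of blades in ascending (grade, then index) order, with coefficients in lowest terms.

Method: write R = a + b12*γ12 + b13*γ13 + b23*γ23 with a^2 + b12^2 + b13^2 + b23^2 = 1 (so R^-1 = ~R). Expanding the columns R e_j ~R gives tr M = 4a^2 - 1 and, from the antisymmetric part, M21 - M12 = -4a*b12, M13 - M31 = 4a*b13, M32 - M23 = -4a*b23.
Here tr M = 11/25, so a^2 = (1 + tr M)/4 = 9/25 and a = ±3/5. Taking a = 3/5: M21 - M12 = 0, M13 - M31 = 48/25, M32 - M23 = 0, giving b12 = 0, b13 = 4/5, b23 = 0, i.e. R = 3/5 + 4/5*γ13.
Its γ13 coefficient is already positive.
Answer: 3/5 + 4/5*γ13. Key observation: the double cover Spin(3) -> SO(3) sends R and -R to the same matrix (trace 11/25 here), so the stated sign of the γ13 coefficient is what selects one sheet.


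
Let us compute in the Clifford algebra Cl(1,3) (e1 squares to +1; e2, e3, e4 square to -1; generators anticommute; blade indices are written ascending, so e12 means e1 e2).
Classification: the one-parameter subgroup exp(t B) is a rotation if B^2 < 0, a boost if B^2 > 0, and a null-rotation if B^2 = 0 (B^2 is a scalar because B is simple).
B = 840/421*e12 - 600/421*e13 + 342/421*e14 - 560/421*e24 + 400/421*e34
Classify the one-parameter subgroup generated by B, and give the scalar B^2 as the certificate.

B^2 term by term: the squares give (840/421)^2*(e12)^2 + (-600/421)^2*(e13)^2 + (342/421)^2*(e14)^2 + (-560/421)^2*(e24)^2 + (400/421)^2*(e34)^2 = 705600/177241*(+1) + 360000/177241*(+1) + 116964/177241*(+1) + 313600/177241*(-1) + 160000/177241*(-1) = 4 (each basis 2-blade squares to minus the product of its generators' squares); cross terms between blades sharing an index anticommute and cancel; the commuting (index-disjoint) pairs give grade-4 terms 2*c*c'*(blade product), which cancel blade by blade — e1234: 672000/177241 - 672000/177241 = 0 — confirming B is simple. So B^2 = 4.
Answer: boost, certificate B^2 = 4. Because 4 is invariant under every versor sandwich, the classification follows from its sign alone.


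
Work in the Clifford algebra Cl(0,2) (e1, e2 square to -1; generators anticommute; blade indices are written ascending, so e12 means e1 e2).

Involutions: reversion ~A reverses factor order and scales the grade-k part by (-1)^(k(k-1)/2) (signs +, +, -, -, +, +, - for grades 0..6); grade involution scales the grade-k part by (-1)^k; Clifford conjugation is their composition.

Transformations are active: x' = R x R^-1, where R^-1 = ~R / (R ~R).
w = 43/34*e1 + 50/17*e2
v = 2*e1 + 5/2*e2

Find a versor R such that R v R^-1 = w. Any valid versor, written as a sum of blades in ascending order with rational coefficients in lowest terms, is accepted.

Construction: equal norms (both -41/4) license R = v + w = 111/34*e1 + 185/34*e2 — nothing changes along that direction, while (v - w)/2 changes sign, so v maps onto w.
Answer: 111/34*e1 + 185/34*e2


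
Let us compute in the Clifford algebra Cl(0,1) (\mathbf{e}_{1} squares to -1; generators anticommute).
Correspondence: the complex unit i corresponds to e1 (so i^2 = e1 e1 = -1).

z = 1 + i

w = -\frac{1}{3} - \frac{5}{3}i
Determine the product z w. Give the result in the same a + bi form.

In blades: z = 1 + e_{1}, w = -\frac{1}{3} - \frac{5}{3} e_{1}.
Distribute z over w term by term (generator squares from the signature, products reordered to ascending indices): (1)*w = -\frac{1}{3} - \frac{5}{3} e_{1}; (e_{1})*w = \frac{5}{3} - \frac{1}{3} e_{1}.
Sum: \frac{4}{3} - 2 e_{1}; translating back through the correspondence:
Answer: \frac{4}{3} - 2i


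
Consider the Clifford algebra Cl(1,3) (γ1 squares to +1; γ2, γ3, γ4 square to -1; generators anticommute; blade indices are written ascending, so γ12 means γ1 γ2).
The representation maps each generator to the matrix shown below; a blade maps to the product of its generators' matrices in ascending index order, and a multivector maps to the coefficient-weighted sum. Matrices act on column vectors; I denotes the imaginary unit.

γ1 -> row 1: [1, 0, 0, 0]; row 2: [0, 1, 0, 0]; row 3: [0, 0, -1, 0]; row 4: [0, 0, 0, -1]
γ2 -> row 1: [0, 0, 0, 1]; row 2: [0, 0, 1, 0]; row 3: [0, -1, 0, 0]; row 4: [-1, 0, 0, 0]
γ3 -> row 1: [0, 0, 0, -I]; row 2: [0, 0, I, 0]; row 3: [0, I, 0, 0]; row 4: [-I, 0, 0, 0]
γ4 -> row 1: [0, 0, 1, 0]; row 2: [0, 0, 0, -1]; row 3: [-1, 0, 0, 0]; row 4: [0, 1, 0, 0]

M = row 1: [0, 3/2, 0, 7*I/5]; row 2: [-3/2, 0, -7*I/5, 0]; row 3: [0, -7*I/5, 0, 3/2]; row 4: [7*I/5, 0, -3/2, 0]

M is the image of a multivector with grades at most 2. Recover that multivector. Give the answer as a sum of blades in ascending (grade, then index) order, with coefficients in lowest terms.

Method: the blade images are trace-orthogonal — tr(rho(e_A) rho(e_B)^-1) = 4 if A = B and 0 otherwise — and rho(e_A)^-1 = (e_A)^2 * rho(e_A) with (e_A)^2 = +1 or -1, so the coefficient of e_A in the preimage is (e_A)^2 * tr(M rho(e_A))/4.
Nonzero projections over blades of grade <= 2: γ3: (γ3)^2 = -1, tr(M rho(γ3)) = 28/5, coefficient -7/5; γ24: (γ24)^2 = -1, tr(M rho(γ24)) = -6, coefficient 3/2. Every other blade of grade <= 2 projects to 0.
Answer: -7/5*γ3 + 3/2*γ24


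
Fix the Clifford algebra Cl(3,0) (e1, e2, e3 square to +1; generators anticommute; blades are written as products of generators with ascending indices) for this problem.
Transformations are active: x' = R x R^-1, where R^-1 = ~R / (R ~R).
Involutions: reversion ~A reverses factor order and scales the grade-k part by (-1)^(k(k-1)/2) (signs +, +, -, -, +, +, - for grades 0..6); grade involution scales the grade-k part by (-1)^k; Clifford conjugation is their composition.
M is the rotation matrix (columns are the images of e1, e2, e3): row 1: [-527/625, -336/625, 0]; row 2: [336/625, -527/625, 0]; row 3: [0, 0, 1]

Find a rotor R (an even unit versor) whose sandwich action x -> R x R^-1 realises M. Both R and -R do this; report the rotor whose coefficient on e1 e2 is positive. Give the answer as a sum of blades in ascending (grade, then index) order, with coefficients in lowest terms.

Method: write R = a + b12*e1 e2 + b13*e1 e3 + b23*e2 e3 with a^2 + b12^2 + b13^2 + b23^2 = 1 (so R^-1 = ~R). Expanding the columns R e_j ~R gives tr M = 4a^2 - 1 and, from the antisymmetric part, M21 - M12 = -4a*b12, M13 - M31 = 4a*b13, M32 - M23 = -4a*b23.
Here tr M = -429/625, so a^2 = (1 + tr M)/4 = 49/625 and a = ±7/25. Taking a = 7/25: M21 - M12 = 672/625, M13 - M31 = 0, M32 - M23 = 0, giving b12 = -24/25, b13 = 0, b23 = 0, i.e. R = 7/25 - 24/25*e1 e2.
Its e1 e2 coefficient is negative, so report the other preimage -R.
Answer: -7/25 + 24/25*e1 e2. Key observation: the double cover Spin(3) -> SO(3) sends R and -R to the same matrix (trace -429/625 here), so the stated sign of the e1 e2 coefficient is what selects one sheet.


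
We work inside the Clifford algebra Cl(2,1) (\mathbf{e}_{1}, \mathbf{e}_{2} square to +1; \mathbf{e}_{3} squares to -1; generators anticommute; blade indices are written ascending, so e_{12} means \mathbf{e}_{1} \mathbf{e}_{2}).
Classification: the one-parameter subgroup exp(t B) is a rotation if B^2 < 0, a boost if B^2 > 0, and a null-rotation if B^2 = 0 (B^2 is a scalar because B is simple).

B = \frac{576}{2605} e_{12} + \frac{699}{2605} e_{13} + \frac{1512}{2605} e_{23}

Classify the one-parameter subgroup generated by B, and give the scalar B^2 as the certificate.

B^2 term by term: the squares give (\frac{576}{2605})^2*(e_{12})^2 + (\frac{699}{2605})^2*(e_{13})^2 + (\frac{1512}{2605})^2*(e_{23})^2 = \frac{331776}{6786025}*(-1) + \frac{488601}{6786025}*(+1) + \frac{2286144}{6786025}*(+1) = \frac{9}{25} (each basis 2-blade squares to minus the product of its generators' squares); cross terms between blades sharing an index anticommute and cancel. So B^2 = \frac{9}{25}.
Answer: boost, certificate B^2 = \frac{9}{25}. Certificate logic: \frac{9}{25} is a conjugation-invariant scalar, so its sign fixes rotation versus boost versus null-rotation outright.


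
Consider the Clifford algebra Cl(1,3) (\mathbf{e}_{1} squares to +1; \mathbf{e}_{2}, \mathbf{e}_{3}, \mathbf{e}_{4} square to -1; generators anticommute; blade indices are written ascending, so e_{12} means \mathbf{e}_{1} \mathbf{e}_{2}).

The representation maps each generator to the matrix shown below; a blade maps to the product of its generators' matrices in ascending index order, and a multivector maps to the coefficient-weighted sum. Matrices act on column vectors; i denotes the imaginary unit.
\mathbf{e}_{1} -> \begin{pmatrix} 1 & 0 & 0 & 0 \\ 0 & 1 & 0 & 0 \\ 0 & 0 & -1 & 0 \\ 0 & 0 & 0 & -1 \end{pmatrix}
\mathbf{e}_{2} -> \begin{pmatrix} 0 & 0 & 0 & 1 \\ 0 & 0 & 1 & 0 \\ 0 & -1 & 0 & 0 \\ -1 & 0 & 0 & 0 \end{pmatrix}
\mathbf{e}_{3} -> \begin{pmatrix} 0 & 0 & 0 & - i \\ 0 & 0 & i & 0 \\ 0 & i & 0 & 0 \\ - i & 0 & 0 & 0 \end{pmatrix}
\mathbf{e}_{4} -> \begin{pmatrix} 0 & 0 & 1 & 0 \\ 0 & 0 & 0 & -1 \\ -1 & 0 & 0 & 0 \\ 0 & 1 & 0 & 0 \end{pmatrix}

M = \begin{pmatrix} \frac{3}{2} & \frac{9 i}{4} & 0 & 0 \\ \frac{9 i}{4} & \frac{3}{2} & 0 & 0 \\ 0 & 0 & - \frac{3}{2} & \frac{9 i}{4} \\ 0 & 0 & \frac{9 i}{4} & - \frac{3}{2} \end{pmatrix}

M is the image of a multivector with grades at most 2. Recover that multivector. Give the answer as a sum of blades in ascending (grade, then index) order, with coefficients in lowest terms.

Method: the blade images are trace-orthogonal — tr(rho(e_A) rho(e_B)^-1) = 4 if A = B and 0 otherwise — and rho(e_A)^-1 = (e_A)^2 * rho(e_A) with (e_A)^2 = +1 or -1, so the coefficient of e_A in the preimage is (e_A)^2 * tr(M rho(e_A))/4.
Nonzero projections over blades of grade <= 2: e_{1}: (e_{1})^2 = +1, tr(M rho(e_{1})) = 6, coefficient \frac{3}{2}; e_{34}: (e_{34})^2 = -1, tr(M rho(e_{34})) = 9, coefficient -\frac{9}{4}. Every other blade of grade <= 2 projects to 0.
Answer: \frac{3}{2} e_{1} - \frac{9}{4} e_{34}


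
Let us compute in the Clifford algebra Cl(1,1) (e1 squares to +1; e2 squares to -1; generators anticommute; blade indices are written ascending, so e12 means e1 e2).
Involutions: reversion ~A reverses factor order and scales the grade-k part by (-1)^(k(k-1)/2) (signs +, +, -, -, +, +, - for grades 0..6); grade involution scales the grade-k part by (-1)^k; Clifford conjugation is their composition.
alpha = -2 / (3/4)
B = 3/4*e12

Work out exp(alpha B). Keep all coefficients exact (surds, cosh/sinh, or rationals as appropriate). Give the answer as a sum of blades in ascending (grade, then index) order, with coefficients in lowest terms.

B^2 = (3/4)^2*(e12)^2 = 9/16*(+1) = 9/16 (a basis 2-blade squares to minus the product of its generators' squares).
B^2 = 9/16 — the positive square puts this in the hyperbolic regime; l = 3/4, alpha*l = -2, so exp(alpha B) = cosh(-2) + (sinh(-2)/(3/4))*B = cosh(2) + (-4*sinh(2)/3)*B.
Answer: cosh(2) - sinh(2)*e12


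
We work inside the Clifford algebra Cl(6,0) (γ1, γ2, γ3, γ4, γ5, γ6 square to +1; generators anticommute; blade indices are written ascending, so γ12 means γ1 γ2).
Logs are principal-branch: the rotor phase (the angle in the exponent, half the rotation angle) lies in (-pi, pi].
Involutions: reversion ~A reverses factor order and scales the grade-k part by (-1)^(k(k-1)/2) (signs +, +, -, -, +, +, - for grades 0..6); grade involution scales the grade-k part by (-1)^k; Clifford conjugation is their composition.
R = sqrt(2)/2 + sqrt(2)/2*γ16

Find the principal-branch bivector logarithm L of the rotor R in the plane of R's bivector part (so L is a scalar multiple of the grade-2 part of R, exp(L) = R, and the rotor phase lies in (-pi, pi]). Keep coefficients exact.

The scalar part of R is sqrt(2)/2, and that scalar determines the rotor phase on the principal branch; recovering the unit plane as bivector-part over sine of the phase gives L = phase * plane.
Concretely: cos(phase) = sqrt(2)/2 gives phase = ±pi/4, and since phase/sin(phase) is even the sign is immaterial: L = (phase/sin(phase)) * <R>_2 = (sqrt(2)*pi/4) * <R>_2.
Answer: pi/4*γ16


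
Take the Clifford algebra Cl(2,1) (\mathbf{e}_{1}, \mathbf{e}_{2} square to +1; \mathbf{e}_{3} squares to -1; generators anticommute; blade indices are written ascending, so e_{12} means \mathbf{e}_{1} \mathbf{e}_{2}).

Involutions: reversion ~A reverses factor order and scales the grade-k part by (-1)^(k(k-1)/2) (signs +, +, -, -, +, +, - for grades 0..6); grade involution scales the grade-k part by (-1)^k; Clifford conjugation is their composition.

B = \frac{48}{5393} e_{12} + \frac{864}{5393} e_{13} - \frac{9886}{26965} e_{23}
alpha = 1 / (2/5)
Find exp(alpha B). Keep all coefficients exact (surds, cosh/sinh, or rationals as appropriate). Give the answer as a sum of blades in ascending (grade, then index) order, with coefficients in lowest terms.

B^2 term by term: the squares give (\frac{48}{5393})^2*(e_{12})^2 + (\frac{864}{5393})^2*(e_{13})^2 + (-\frac{9886}{26965})^2*(e_{23})^2 = \frac{2304}{29084449}*(-1) + \frac{746496}{29084449}*(+1) + \frac{97732996}{727111225}*(+1) = \frac{4}{25} (each basis 2-blade squares to minus the product of its generators' squares); cross terms between blades sharing an index anticommute and cancel. So B^2 = \frac{4}{25}.
B^2 = \frac{4}{25} — a positive square means the series sums to a boost: l = \frac{2}{5}, alpha*l = 1, so exp(alpha B) = cosh(1) + (sinh(1)/(\frac{2}{5}))*B = \cosh{\left(1 \right)} + (\frac{5 \sinh{\left(1 \right)}}{2})*B.
Answer: \cosh{\left(1 \right)} + \frac{120 \sinh{\left(1 \right)}}{5393} e_{12} + \frac{2160 \sinh{\left(1 \right)}}{5393} e_{13} - \frac{4943 \sinh{\left(1 \right)}}{5393} e_{23}


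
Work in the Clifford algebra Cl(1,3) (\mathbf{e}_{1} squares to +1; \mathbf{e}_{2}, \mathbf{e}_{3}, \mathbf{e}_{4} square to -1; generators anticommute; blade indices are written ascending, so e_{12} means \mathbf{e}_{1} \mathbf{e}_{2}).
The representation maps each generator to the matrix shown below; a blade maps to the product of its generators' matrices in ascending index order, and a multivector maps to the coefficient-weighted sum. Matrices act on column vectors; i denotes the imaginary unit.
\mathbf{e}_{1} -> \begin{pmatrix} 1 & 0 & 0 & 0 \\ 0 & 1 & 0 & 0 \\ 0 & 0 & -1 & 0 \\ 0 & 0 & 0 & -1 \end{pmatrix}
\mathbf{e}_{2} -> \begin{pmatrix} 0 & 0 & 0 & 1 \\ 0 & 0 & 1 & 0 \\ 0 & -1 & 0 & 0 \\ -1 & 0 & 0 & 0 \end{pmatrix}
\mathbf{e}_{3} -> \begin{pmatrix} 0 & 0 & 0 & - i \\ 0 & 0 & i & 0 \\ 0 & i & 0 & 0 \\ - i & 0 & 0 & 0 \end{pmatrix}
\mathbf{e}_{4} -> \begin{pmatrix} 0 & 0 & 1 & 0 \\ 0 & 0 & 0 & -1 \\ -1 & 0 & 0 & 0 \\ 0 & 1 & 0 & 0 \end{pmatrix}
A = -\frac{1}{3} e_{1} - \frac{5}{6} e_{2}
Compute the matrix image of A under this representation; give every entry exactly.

M = (-\frac{1}{3})*rho(e_{1}) + (-\frac{5}{6})*rho(e_{2}), summed entrywise:
Answer: \begin{pmatrix} - \frac{1}{3} & 0 & 0 & - \frac{5}{6} \\ 0 & - \frac{1}{3} & - \frac{5}{6} & 0 \\ 0 & \frac{5}{6} & \frac{1}{3} & 0 \\ \frac{5}{6} & 0 & 0 & \frac{1}{3} \end{pmatrix}


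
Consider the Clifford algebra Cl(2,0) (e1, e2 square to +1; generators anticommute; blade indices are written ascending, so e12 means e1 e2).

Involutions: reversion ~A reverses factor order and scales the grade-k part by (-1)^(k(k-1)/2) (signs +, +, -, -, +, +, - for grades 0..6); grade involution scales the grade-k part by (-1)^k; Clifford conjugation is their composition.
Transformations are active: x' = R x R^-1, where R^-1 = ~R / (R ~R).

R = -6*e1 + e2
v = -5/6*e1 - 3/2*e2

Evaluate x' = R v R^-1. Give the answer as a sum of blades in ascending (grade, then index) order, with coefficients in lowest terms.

~R = -6*e1 + e2, and R ~R = 37, so R^-1 = ~R / (37).
R v = 7/2 + 59/6*e12
Answer: -67/222*e1 + 125/74*e2


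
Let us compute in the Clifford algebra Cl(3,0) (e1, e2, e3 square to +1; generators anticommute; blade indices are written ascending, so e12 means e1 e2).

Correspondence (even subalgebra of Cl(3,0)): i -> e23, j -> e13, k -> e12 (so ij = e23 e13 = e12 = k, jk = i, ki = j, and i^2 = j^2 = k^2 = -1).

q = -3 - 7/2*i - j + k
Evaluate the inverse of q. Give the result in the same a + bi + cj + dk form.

In blades: q = -3 + e12 - e13 - 7/2*e23.
With qbar = -3 - e12 + e13 + 7/2*e23 (scalar fixed, mapped units negated), q qbar = 93/4 (the sum of squared coefficients), so q^-1 = qbar / (93/4) = -4/31 - 4/93*e12 + 4/93*e13 + 14/93*e23; translating back:
Answer: -4/31 + 14/93*i + 4/93*j - 4/93*k


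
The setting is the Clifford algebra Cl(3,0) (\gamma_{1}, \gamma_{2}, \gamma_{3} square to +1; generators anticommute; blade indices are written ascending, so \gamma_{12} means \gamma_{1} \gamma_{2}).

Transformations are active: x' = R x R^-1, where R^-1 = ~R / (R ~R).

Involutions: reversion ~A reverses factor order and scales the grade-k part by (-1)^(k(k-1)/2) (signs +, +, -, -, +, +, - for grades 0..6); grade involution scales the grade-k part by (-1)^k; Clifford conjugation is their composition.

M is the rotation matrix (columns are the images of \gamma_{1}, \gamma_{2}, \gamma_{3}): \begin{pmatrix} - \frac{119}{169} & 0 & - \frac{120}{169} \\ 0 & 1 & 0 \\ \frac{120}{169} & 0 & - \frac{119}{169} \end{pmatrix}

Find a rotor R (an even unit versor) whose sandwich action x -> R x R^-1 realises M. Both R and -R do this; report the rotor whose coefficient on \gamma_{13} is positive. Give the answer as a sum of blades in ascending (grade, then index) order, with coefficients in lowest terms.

Method: write R = a + b12*\gamma_{12} + b13*\gamma_{13} + b23*\gamma_{23} with a^2 + b12^2 + b13^2 + b23^2 = 1 (so R^-1 = ~R). Expanding the columns R e_j ~R gives tr M = 4a^2 - 1 and, from the antisymmetric part, M21 - M12 = -4a*b12, M13 - M31 = 4a*b13, M32 - M23 = -4a*b23.
Here tr M = -\frac{69}{169}, so a^2 = (1 + tr M)/4 = \frac{25}{169} and a = ±\frac{5}{13}. Taking a = \frac{5}{13}: M21 - M12 = 0, M13 - M31 = -\frac{240}{169}, M32 - M23 = 0, giving b12 = 0, b13 = -\frac{12}{13}, b23 = 0, i.e. R = \frac{5}{13} - \frac{12}{13} \gamma_{13}.
Its \gamma_{13} coefficient is negative, so report the other preimage -R.
Answer: -\frac{5}{13} + \frac{12}{13} \gamma_{13}. Recall the cover is two-to-one: with M of trace -\frac{69}{169}, both preimages act alike, and the stated \gamma_{13} sign chooses the sheet.


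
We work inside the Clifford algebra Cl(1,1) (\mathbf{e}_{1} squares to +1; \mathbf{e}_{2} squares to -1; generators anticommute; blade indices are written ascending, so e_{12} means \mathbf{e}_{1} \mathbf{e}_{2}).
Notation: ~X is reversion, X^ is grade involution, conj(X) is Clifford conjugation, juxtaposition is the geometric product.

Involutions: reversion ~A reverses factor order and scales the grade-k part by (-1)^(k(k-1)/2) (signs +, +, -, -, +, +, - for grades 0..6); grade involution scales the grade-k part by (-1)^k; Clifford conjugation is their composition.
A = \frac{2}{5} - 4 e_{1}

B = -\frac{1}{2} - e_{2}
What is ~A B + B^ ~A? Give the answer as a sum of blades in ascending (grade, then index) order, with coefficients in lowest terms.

first term: -\frac{1}{5} + 2 e_{1} - \frac{2}{5} e_{2} + 4 e_{12}
second term: -\frac{1}{5} + 2 e_{1} + \frac{2}{5} e_{2} + 4 e_{12}
Answer: -\frac{2}{5} + 4 e_{1} + 8 e_{12}


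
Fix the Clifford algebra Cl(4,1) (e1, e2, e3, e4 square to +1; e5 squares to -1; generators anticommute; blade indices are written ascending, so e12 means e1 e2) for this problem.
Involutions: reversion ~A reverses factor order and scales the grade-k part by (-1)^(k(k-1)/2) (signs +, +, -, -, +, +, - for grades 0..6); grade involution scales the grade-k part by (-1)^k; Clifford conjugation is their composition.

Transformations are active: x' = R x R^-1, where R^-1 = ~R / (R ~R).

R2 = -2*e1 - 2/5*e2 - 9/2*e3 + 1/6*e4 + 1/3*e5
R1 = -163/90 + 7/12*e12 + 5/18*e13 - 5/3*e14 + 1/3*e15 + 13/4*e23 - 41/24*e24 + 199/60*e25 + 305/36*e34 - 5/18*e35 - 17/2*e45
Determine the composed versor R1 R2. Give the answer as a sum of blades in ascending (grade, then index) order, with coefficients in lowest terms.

Distribute over the terms of R2 (each basis-blade product reordered to ascending indices, repeated generators contracted through their squares):
R1 (-2*e1) = 163/45*e1 + 7/6*e2 + 5/9*e3 - 10/3*e4 + 2/3*e5 - 13/2*e123 + 41/12*e124 - 199/30*e125 - 305/18*e134 + 5/9*e135 + 17*e145
R1 (-2/5*e2) = -7/30*e1 + 163/225*e2 + 13/10*e3 - 41/60*e4 + 199/150*e5 + 1/9*e123 - 2/3*e124 + 2/15*e125 - 61/18*e234 + 1/9*e235 + 17/5*e245
R1 (-9/2*e3) = -5/4*e1 - 117/8*e2 + 163/20*e3 + 305/8*e4 - 5/4*e5 - 21/8*e123 - 15/2*e134 + 3/2*e135 - 123/16*e234 + 597/40*e235 + 153/4*e345
R1 (1/6*e4) = -5/18*e1 - 41/144*e2 + 305/216*e3 - 163/540*e4 + 17/12*e5 + 7/72*e124 + 5/108*e134 - 1/18*e145 + 13/24*e234 - 199/360*e245 + 5/108*e345
R1 (1/3*e5) = -1/9*e1 - 199/180*e2 + 5/54*e3 + 17/6*e4 - 163/270*e5 + 7/36*e125 + 5/54*e135 - 5/9*e145 + 13/12*e235 - 41/72*e245 + 305/108*e345
Summing the partial products and collecting blades:
Answer: 7/4*e1 - 16949/1200*e2 + 12431/1080*e3 + 39571/1080*e4 + 2101/1350*e5 - 649/72*e123 + 205/72*e124 - 227/36*e125 - 2635/108*e134 + 58/27*e135 + 295/18*e145 - 1517/144*e234 + 5803/360*e235 + 41/18*e245 + 4441/108*e345
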